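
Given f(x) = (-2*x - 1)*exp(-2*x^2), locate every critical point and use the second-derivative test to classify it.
f'(x) = 2*(2*x*(2*x + 1) - 1)*exp(-2*x^2)

Solve f'(x) = 0:
  f'(x) = (8*x^2 + 4*x - 2)·exp(-2*x^2) and exp(-2*x^2) > 0 for every x, so f'(x) = 0 ⇔ 8*x^2 + 4*x - 2 = 0.
  Factor: 8*x^2 + 4*x - 2 = 2*(4*x^2 + 2*x - 1); 4*x^2 + 2*x - 1 = 0 has no rational roots; quadratic formula: x = (-2 ± √20)/8.
  ⇒ x = -sqrt(5)/4 - 1/4 ≈ -0.8090, -1/4 + sqrt(5)/4 ≈ 0.3090

f''(x) = 4*(-8*x^3 - 4*x^2 + 6*x + 1)*exp(-2*x^2)
Second-derivative test at each critical point:
  f''(-0.8090) = -2.4157 < 0 → local maximum
  f''(0.3090) = 7.3893 > 0 → local minimum

Critical points: x = -sqrt(5)/4 - 1/4 ≈ -0.8090 (local maximum); x = -1/4 + sqrt(5)/4 ≈ 0.3090 (local minimum)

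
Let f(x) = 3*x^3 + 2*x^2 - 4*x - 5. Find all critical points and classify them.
f'(x) = 9*x^2 + 4*x - 4

Solve f'(x) = 0:
  9*x^2 + 4*x - 4 = 0 has no rational roots; quadratic formula: x = (-4 ± √160)/18.
  ⇒ x = -2*sqrt(10)/9 - 2/9 ≈ -0.9250, -2/9 + 2*sqrt(10)/9 ≈ 0.4805

f''(x) = 18*x + 4
Second-derivative test at each critical point:
  f''(-0.9250) = -12.6491 < 0 → local maximum
  f''(0.4805) = 12.6491 > 0 → local minimum

Critical points: x = -2*sqrt(10)/9 - 2/9 ≈ -0.9250 (local maximum); x = -2/9 + 2*sqrt(10)/9 ≈ 0.4805 (local minimum)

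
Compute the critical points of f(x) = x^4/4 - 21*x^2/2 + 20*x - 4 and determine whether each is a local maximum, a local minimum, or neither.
f'(x) = x^3 - 21*x + 20

Solve f'(x) = 0:
  Factor: x^3 - 21*x + 20 = (x - 4)*(x - 1)*(x + 5) = 0.
  ⇒ x = -5, 1, 4

f''(x) = 3*x^2 - 21
Second-derivative test at each critical point:
  f''(-5) = 54 > 0 → local minimum
  f''(1) = -18 < 0 → local maximum
  f''(4) = 27 > 0 → local minimum

Critical points: x = -5 (local minimum); x = 1 (local maximum); x = 4 (local minimum)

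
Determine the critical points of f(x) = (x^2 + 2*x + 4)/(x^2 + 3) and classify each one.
f'(x) = 2*(-x^2 - x + 3)/(x^4 + 6*x^2 + 9)

Solve f'(x) = 0:
  f'(x) = -2*(x^2 + x - 3)/(x^2 + 3)^2; the denominator is positive wherever f is defined, so f'(x) = 0 ⇔ -2*x^2 - 2*x + 6 = 0.
  Factor: -2*x^2 - 2*x + 6 = -2*(x^2 + x - 3); x^2 + x - 3 = 0 has no rational roots; quadratic formula: x = (-1 ± √13)/2.
  ⇒ x = -sqrt(13)/2 - 1/2 ≈ -2.3028, -1/2 + sqrt(13)/2 ≈ 1.3028

f''(x) = 2*(2*x^3 + 3*x^2 - 18*x - 3)/(x^6 + 9*x^4 + 27*x^2 + 27)
Second-derivative test at each critical point:
  f''(-2.3028) = 0.1046 > 0 → local minimum
  f''(1.3028) = -0.3268 < 0 → local maximum

Critical points: x = -sqrt(13)/2 - 1/2 ≈ -2.3028 (local minimum); x = -1/2 + sqrt(13)/2 ≈ 1.3028 (local maximum)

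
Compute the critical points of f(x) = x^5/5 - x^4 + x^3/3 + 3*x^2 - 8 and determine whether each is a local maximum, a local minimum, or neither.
f'(x) = x*(x^3 - 4*x^2 + x + 6)

Solve f'(x) = 0:
  Factor: x^4 - 4*x^3 + x^2 + 6*x = x*(x - 3)*(x - 2)*(x + 1) = 0.
  ⇒ x = -1, 0, 2, 3

f''(x) = 4*x^3 - 12*x^2 + 2*x + 6
Second-derivative test at each critical point:
  f''(-1) = -12 < 0 → local maximum
  f''(0) = 6 > 0 → local minimum
  f''(2) = -6 < 0 → local maximum
  f''(3) = 12 > 0 → local minimum

Critical points: x = -1 (local maximum); x = 0 (local minimum); x = 2 (local maximum); x = 3 (local minimum)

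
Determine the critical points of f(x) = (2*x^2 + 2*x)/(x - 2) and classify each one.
f'(x) = 2*(x^2 - 4*x - 2)/(x^2 - 4*x + 4)

Solve f'(x) = 0:
  f'(x) = 2*(x^2 - 4*x - 2)/(x - 2)^2; the denominator is positive wherever f is defined, so f'(x) = 0 ⇔ 2*x^2 - 8*x - 4 = 0.
  Factor: 2*x^2 - 8*x - 4 = 2*(x^2 - 4*x - 2); x^2 - 4*x - 2 = 0 has no rational roots; quadratic formula: x = (4 ± √24)/2.
  ⇒ x = 2 - sqrt(6) ≈ -0.4495, 2 + sqrt(6) ≈ 4.4495

f''(x) = 24/(x^3 - 6*x^2 + 12*x - 8)
Second-derivative test at each critical point:
  f''(-0.4495) = -1.6330 < 0 → local maximum
  f''(4.4495) = 1.6330 > 0 → local minimum

Critical points: x = 2 - sqrt(6) ≈ -0.4495 (local maximum); x = 2 + sqrt(6) ≈ 4.4495 (local minimum)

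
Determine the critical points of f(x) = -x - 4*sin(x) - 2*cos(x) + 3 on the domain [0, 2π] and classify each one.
f'(x) = 2*sin(x) - 4*cos(x) - 1

Solve f'(x) = 0 on [0, 2π]:
  f'(x) = 0 ⇔ 2*sin(x) - 4*cos(x) = 1. Write the left side as R·cos(x + φ) with R = √((-4)² + (-2)²) = 2*sqrt(5), cos φ = -2*sqrt(5)/5, sin φ = -sqrt(5)/5; then cos(x + φ) = sqrt(5)/10. Solve for x and keep the solutions lying in [0, 2π].
  ⇒ x = atan((1 + 2*sqrt(19))/(-2 + sqrt(19))) ≈ 1.3327, atan((1 - 2*sqrt(19))/(-sqrt(19) - 2)) + pi ≈ 4.0232

f''(x) = 4*sin(x) + 2*cos(x)
Second-derivative test at each critical point:
  f''(1.3327) = 4.3589 > 0 → local minimum
  f''(4.0232) = -4.3589 < 0 → local maximum

Critical points: x = atan((1 + 2*sqrt(19))/(-2 + sqrt(19))) ≈ 1.3327 (local minimum); x = atan((1 - 2*sqrt(19))/(-sqrt(19) - 2)) + pi ≈ 4.0232 (local maximum)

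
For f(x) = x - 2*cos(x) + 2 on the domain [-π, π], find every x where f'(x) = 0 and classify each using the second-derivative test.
f'(x) = 2*sin(x) + 1

Solve f'(x) = 0 on [-π, π]:
  f'(x) = 0 ⇔ sin(x) = -1/2, i.e. x = arcsin(-1/2) + 2nπ or x = π − arcsin(-1/2) + 2nπ; keep the solutions lying in [-π, π].
  ⇒ x = -5*pi/6 ≈ -2.6180, -pi/6 ≈ -0.5236

f''(x) = 2*cos(x)
Second-derivative test at each critical point:
  f''(-2.6180) = -1.7321 < 0 → local maximum
  f''(-0.5236) = 1.7321 > 0 → local minimum

Critical points: x = -5*pi/6 ≈ -2.6180 (local maximum); x = -pi/6 ≈ -0.5236 (local minimum)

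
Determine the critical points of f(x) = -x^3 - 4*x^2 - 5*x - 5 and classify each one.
f'(x) = -3*x^2 - 8*x - 5

Solve f'(x) = 0:
  Factor: -3*x^2 - 8*x - 5 = -(x + 1)*(3*x + 5) = 0.
  ⇒ x = -5/3, -1

f''(x) = -6*x - 8
Second-derivative test at each critical point:
  f''(-5/3) = 2 > 0 → local minimum
  f''(-1) = -2 < 0 → local maximum

Critical points: x = -5/3 (local minimum); x = -1 (local maximum)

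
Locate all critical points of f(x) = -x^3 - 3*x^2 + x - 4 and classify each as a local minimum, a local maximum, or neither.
f'(x) = -3*x^2 - 6*x + 1

Solve f'(x) = 0:
  3*x^2 + 6*x - 1 = 0 has no rational roots; quadratic formula: x = (-6 ± √48)/6.
  ⇒ x = -2*sqrt(3)/3 - 1 ≈ -2.1547, -1 + 2*sqrt(3)/3 ≈ 0.1547

f''(x) = -6*x - 6
Second-derivative test at each critical point:
  f''(-2.1547) = 6.9282 > 0 → local minimum
  f''(0.1547) = -6.9282 < 0 → local maximum

Critical points: x = -2*sqrt(3)/3 - 1 ≈ -2.1547 (local minimum); x = -1 + 2*sqrt(3)/3 ≈ 0.1547 (local maximum)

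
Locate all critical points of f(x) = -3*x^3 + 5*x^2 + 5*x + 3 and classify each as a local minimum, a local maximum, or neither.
f'(x) = -9*x^2 + 10*x + 5

Solve f'(x) = 0:
  9*x^2 - 10*x - 5 = 0 has no rational roots; quadratic formula: x = (10 ± √280)/18.
  ⇒ x = 5/9 - sqrt(70)/9 ≈ -0.3741, 5/9 + sqrt(70)/9 ≈ 1.4852

f''(x) = 10 - 18*x
Second-derivative test at each critical point:
  f''(-0.3741) = 16.7332 > 0 → local minimum
  f''(1.4852) = -16.7332 < 0 → local maximum

Critical points: x = 5/9 - sqrt(70)/9 ≈ -0.3741 (local minimum); x = 5/9 + sqrt(70)/9 ≈ 1.4852 (local maximum)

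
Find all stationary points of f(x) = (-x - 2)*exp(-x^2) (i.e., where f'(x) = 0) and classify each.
f'(x) = (2*x*(x + 2) - 1)*exp(-x^2)

Solve f'(x) = 0:
  f'(x) = (2*x^2 + 4*x - 1)·exp(-x^2) and exp(-x^2) > 0 for every x, so f'(x) = 0 ⇔ 2*x^2 + 4*x - 1 = 0.
  2*x^2 + 4*x - 1 = 0 has no rational roots; quadratic formula: x = (-4 ± √24)/4.
  ⇒ x = -sqrt(6)/2 - 1 ≈ -2.2247, -1 + sqrt(6)/2 ≈ 0.2247

f''(x) = 2*(-2*x^2*(x + 2) + 3*x + 2)*exp(-x^2)
Second-derivative test at each critical point:
  f''(-2.2247) = -0.0347 < 0 → local maximum
  f''(0.2247) = 4.6577 > 0 → local minimum

Critical points: x = -sqrt(6)/2 - 1 ≈ -2.2247 (local maximum); x = -1 + sqrt(6)/2 ≈ 0.2247 (local minimum)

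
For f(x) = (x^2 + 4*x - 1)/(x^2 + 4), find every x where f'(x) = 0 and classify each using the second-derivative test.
f'(x) = 2*(-2*x^2 + 5*x + 8)/(x^4 + 8*x^2 + 16)

Solve f'(x) = 0:
  f'(x) = -2*(2*x^2 - 5*x - 8)/(x^2 + 4)^2; the denominator is positive wherever f is defined, so f'(x) = 0 ⇔ -4*x^2 + 10*x + 16 = 0.
  Factor: -4*x^2 + 10*x + 16 = -2*(2*x^2 - 5*x - 8); 2*x^2 - 5*x - 8 = 0 has no rational roots; quadratic formula: x = (5 ± √89)/4.
  ⇒ x = 5/4 - sqrt(89)/4 ≈ -1.1085, 5/4 + sqrt(89)/4 ≈ 3.6085

f''(x) = 2*(4*x^3 - 15*x^2 - 48*x + 20)/(x^6 + 12*x^4 + 48*x^2 + 64)
Second-derivative test at each critical point:
  f''(-1.1085) = 0.6901 > 0 → local minimum
  f''(3.6085) = -0.0651 < 0 → local maximum

Critical points: x = 5/4 - sqrt(89)/4 ≈ -1.1085 (local minimum); x = 5/4 + sqrt(89)/4 ≈ 3.6085 (local maximum)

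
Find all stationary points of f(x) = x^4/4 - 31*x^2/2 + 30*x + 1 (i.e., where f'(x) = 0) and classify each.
f'(x) = x^3 - 31*x + 30

Solve f'(x) = 0:
  Factor: x^3 - 31*x + 30 = (x - 5)*(x - 1)*(x + 6) = 0.
  ⇒ x = -6, 1, 5

f''(x) = 3*x^2 - 31
Second-derivative test at each critical point:
  f''(-6) = 77 > 0 → local minimum
  f''(1) = -28 < 0 → local maximum
  f''(5) = 44 > 0 → local minimum

Critical points: x = -6 (local minimum); x = 1 (local maximum); x = 5 (local minimum)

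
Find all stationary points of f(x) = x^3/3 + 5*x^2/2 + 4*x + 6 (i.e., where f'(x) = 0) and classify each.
f'(x) = x^2 + 5*x + 4

Solve f'(x) = 0:
  Factor: x^2 + 5*x + 4 = (x + 1)*(x + 4) = 0.
  ⇒ x = -4, -1

f''(x) = 2*x + 5
Second-derivative test at each critical point:
  f''(-4) = -3 < 0 → local maximum
  f''(-1) = 3 > 0 → local minimum

Critical points: x = -4 (local maximum); x = -1 (local minimum)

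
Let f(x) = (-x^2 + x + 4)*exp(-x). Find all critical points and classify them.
f'(x) = (x^2 - 3*x - 3)*exp(-x)

Solve f'(x) = 0:
  f'(x) = (x^2 - 3*x - 3)·exp(-x) and exp(-x) > 0 for every x, so f'(x) = 0 ⇔ x^2 - 3*x - 3 = 0.
  x^2 - 3*x - 3 = 0 has no rational roots; quadratic formula: x = (3 ± √21)/2.
  ⇒ x = 3/2 - sqrt(21)/2 ≈ -0.7913, 3/2 + sqrt(21)/2 ≈ 3.7913

f''(x) = x*(5 - x)*exp(-x)
Second-derivative test at each critical point:
  f''(-0.7913) = -10.1102 < 0 → local maximum
  f''(3.7913) = 0.1034 > 0 → local minimum

Critical points: x = 3/2 - sqrt(21)/2 ≈ -0.7913 (local maximum); x = 3/2 + sqrt(21)/2 ≈ 3.7913 (local minimum)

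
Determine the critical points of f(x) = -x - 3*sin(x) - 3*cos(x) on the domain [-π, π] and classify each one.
f'(x) = -3*sqrt(2)*cos(x + pi/4) - 1

Solve f'(x) = 0 on [-π, π]:
  f'(x) = 0 ⇔ 3*sin(x) - 3*cos(x) = 1. Write the left side as R·cos(x + φ) with R = √((-3)² + (-3)²) = 3*sqrt(2), cos φ = -sqrt(2)/2, sin φ = -sqrt(2)/2; then cos(x + φ) = sqrt(2)/6. Solve for x and keep the solutions lying in [-π, π].
  ⇒ x = -pi + atan((1 - sqrt(17))/(-sqrt(17) - 1)) ≈ -2.5941, atan((1 + sqrt(17))/(-1 + sqrt(17))) ≈ 1.0233

f''(x) = 3*sqrt(2)*sin(x + pi/4)
Second-derivative test at each critical point:
  f''(-2.5941) = -4.1231 < 0 → local maximum
  f''(1.0233) = 4.1231 > 0 → local minimum

Critical points: x = -pi + atan((1 - sqrt(17))/(-sqrt(17) - 1)) ≈ -2.5941 (local maximum); x = atan((1 + sqrt(17))/(-1 + sqrt(17))) ≈ 1.0233 (local minimum)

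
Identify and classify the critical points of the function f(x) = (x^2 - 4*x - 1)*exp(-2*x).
f'(x) = 2*(-x^2 + 5*x - 1)*exp(-2*x)

Solve f'(x) = 0:
  f'(x) = (-2*x^2 + 10*x - 2)·exp(-2*x) and exp(-2*x) > 0 for every x, so f'(x) = 0 ⇔ -2*x^2 + 10*x - 2 = 0.
  Factor: -2*x^2 + 10*x - 2 = -2*(x^2 - 5*x + 1); x^2 - 5*x + 1 = 0 has no rational roots; quadratic formula: x = (5 ± √21)/2.
  ⇒ x = 5/2 - sqrt(21)/2 ≈ 0.2087, sqrt(21)/2 + 5/2 ≈ 4.7913

f''(x) = 2*(2*x^2 - 12*x + 7)*exp(-2*x)
Second-derivative test at each critical point:
  f''(0.2087) = 6.0375 > 0 → local minimum
  f''(4.7913) = -0.0006 < 0 → local maximum

Critical points: x = 5/2 - sqrt(21)/2 ≈ 0.2087 (local minimum); x = sqrt(21)/2 + 5/2 ≈ 4.7913 (local maximum)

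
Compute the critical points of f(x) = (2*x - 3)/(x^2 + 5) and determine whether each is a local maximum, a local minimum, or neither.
f'(x) = 2*(-x^2 + 3*x + 5)/(x^4 + 10*x^2 + 25)

Solve f'(x) = 0:
  f'(x) = -2*(x^2 - 3*x - 5)/(x^2 + 5)^2; the denominator is positive wherever f is defined, so f'(x) = 0 ⇔ -2*x^2 + 6*x + 10 = 0.
  Factor: -2*x^2 + 6*x + 10 = -2*(x^2 - 3*x - 5); x^2 - 3*x - 5 = 0 has no rational roots; quadratic formula: x = (3 ± √29)/2.
  ⇒ x = 3/2 - sqrt(29)/2 ≈ -1.1926, 3/2 + sqrt(29)/2 ≈ 4.1926

f''(x) = 2*(4*x^2*(2*x - 3) + 3*(1 - 2*x)*(x^2 + 5))/(x^2 + 5)^3
Second-derivative test at each critical point:
  f''(-1.1926) = 0.2611 > 0 → local minimum
  f''(4.1926) = -0.0211 < 0 → local maximum

Critical points: x = 3/2 - sqrt(29)/2 ≈ -1.1926 (local minimum); x = 3/2 + sqrt(29)/2 ≈ 4.1926 (local maximum)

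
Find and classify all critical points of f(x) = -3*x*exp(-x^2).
f'(x) = 3*(2*x^2 - 1)*exp(-x^2)

Solve f'(x) = 0:
  f'(x) = (6*x^2 - 3)·exp(-x^2) and exp(-x^2) > 0 for every x, so f'(x) = 0 ⇔ 6*x^2 - 3 = 0.
  Factor: 6*x^2 - 3 = 3*(2*x^2 - 1); 2*x^2 - 1 = 0 has no rational roots; quadratic formula: x = (0 ± √8)/4.
  ⇒ x = -sqrt(2)/2 ≈ -0.7071, sqrt(2)/2 ≈ 0.7071

f''(x) = (-12*x^3 + 18*x)*exp(-x^2)
Second-derivative test at each critical point:
  f''(-0.7071) = -5.1466 < 0 → local maximum
  f''(0.7071) = 5.1466 > 0 → local minimum

Critical points: x = -sqrt(2)/2 ≈ -0.7071 (local maximum); x = sqrt(2)/2 ≈ 0.7071 (local minimum)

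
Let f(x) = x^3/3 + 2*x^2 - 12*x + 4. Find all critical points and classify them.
f'(x) = x^2 + 4*x - 12

Solve f'(x) = 0:
  Factor: x^2 + 4*x - 12 = (x - 2)*(x + 6) = 0.
  ⇒ x = -6, 2

f''(x) = 2*x + 4
Second-derivative test at each critical point:
  f''(-6) = -8 < 0 → local maximum
  f''(2) = 8 > 0 → local minimum

Critical points: x = -6 (local maximum); x = 2 (local minimum)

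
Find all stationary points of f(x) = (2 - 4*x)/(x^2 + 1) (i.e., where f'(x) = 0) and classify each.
f'(x) = 4*(x^2 - x - 1)/(x^4 + 2*x^2 + 1)

Solve f'(x) = 0:
  f'(x) = 4*(x^2 - x - 1)/(x^2 + 1)^2; the denominator is positive wherever f is defined, so f'(x) = 0 ⇔ 4*x^2 - 4*x - 4 = 0.
  Factor: 4*x^2 - 4*x - 4 = 4*(x^2 - x - 1); x^2 - x - 1 = 0 has no rational roots; quadratic formula: x = (1 ± √5)/2.
  ⇒ x = 1/2 - sqrt(5)/2 ≈ -0.6180, 1/2 + sqrt(5)/2 ≈ 1.6180

f''(x) = 4*(4*x^2*(1 - 2*x) + (6*x - 1)*(x^2 + 1))/(x^2 + 1)^3
Second-derivative test at each critical point:
  f''(-0.6180) = -4.6833 < 0 → local maximum
  f''(1.6180) = 0.6833 > 0 → local minimum

Critical points: x = 1/2 - sqrt(5)/2 ≈ -0.6180 (local maximum); x = 1/2 + sqrt(5)/2 ≈ 1.6180 (local minimum)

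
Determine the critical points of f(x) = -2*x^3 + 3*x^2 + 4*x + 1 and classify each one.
f'(x) = -6*x^2 + 6*x + 4

Solve f'(x) = 0:
  Factor: -6*x^2 + 6*x + 4 = -2*(3*x^2 - 3*x - 2); 3*x^2 - 3*x - 2 = 0 has no rational roots; quadratic formula: x = (3 ± √33)/6.
  ⇒ x = 1/2 - sqrt(33)/6 ≈ -0.4574, 1/2 + sqrt(33)/6 ≈ 1.4574

f''(x) = 6 - 12*x
Second-derivative test at each critical point:
  f''(-0.4574) = 11.4891 > 0 → local minimum
  f''(1.4574) = -11.4891 < 0 → local maximum

Critical points: x = 1/2 - sqrt(33)/6 ≈ -0.4574 (local minimum); x = 1/2 + sqrt(33)/6 ≈ 1.4574 (local maximum)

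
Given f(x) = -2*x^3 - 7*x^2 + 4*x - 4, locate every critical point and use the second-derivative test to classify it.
f'(x) = -6*x^2 - 14*x + 4

Solve f'(x) = 0:
  Factor: -6*x^2 - 14*x + 4 = -2*(3*x^2 + 7*x - 2); 3*x^2 + 7*x - 2 = 0 has no rational roots; quadratic formula: x = (-7 ± √73)/6.
  ⇒ x = -sqrt(73)/6 - 7/6 ≈ -2.5907, -7/6 + sqrt(73)/6 ≈ 0.2573

f''(x) = -12*x - 14
Second-derivative test at each critical point:
  f''(-2.5907) = 17.0880 > 0 → local minimum
  f''(0.2573) = -17.0880 < 0 → local maximum

Critical points: x = -sqrt(73)/6 - 7/6 ≈ -2.5907 (local minimum); x = -7/6 + sqrt(73)/6 ≈ 0.2573 (local maximum)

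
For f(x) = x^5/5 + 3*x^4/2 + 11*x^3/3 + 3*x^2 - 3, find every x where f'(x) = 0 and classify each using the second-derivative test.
f'(x) = x*(x^3 + 6*x^2 + 11*x + 6)

Solve f'(x) = 0:
  Factor: x^4 + 6*x^3 + 11*x^2 + 6*x = x*(x + 1)*(x + 2)*(x + 3) = 0.
  ⇒ x = -3, -2, -1, 0

f''(x) = 4*x^3 + 18*x^2 + 22*x + 6
Second-derivative test at each critical point:
  f''(-3) = -6 < 0 → local maximum
  f''(-2) = 2 > 0 → local minimum
  f''(-1) = -2 < 0 → local maximum
  f''(0) = 6 > 0 → local minimum

Critical points: x = -3 (local maximum); x = -2 (local minimum); x = -1 (local maximum); x = 0 (local minimum)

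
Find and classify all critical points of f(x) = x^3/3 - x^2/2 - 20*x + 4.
f'(x) = x^2 - x - 20

Solve f'(x) = 0:
  Factor: x^2 - x - 20 = (x - 5)*(x + 4) = 0.
  ⇒ x = -4, 5

f''(x) = 2*x - 1
Second-derivative test at each critical point:
  f''(-4) = -9 < 0 → local maximum
  f''(5) = 9 > 0 → local minimum

Critical points: x = -4 (local maximum); x = 5 (local minimum)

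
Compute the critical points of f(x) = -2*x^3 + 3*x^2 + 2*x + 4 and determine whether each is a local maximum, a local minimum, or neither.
f'(x) = -6*x^2 + 6*x + 2

Solve f'(x) = 0:
  Factor: -6*x^2 + 6*x + 2 = -2*(3*x^2 - 3*x - 1); 3*x^2 - 3*x - 1 = 0 has no rational roots; quadratic formula: x = (3 ± √21)/6.
  ⇒ x = 1/2 - sqrt(21)/6 ≈ -0.2638, 1/2 + sqrt(21)/6 ≈ 1.2638

f''(x) = 6 - 12*x
Second-derivative test at each critical point:
  f''(-0.2638) = 9.1652 > 0 → local minimum
  f''(1.2638) = -9.1652 < 0 → local maximum

Critical points: x = 1/2 - sqrt(21)/6 ≈ -0.2638 (local minimum); x = 1/2 + sqrt(21)/6 ≈ 1.2638 (local maximum)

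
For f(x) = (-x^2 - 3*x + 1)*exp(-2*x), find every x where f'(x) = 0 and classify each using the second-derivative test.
f'(x) = (2*x^2 + 4*x - 5)*exp(-2*x)

Solve f'(x) = 0:
  f'(x) = (2*x^2 + 4*x - 5)·exp(-2*x) and exp(-2*x) > 0 for every x, so f'(x) = 0 ⇔ 2*x^2 + 4*x - 5 = 0.
  2*x^2 + 4*x - 5 = 0 has no rational roots; quadratic formula: x = (-4 ± √56)/4.
  ⇒ x = -sqrt(14)/2 - 1 ≈ -2.8708, -1 + sqrt(14)/2 ≈ 0.8708

f''(x) = 2*(-2*x^2 - 2*x + 7)*exp(-2*x)
Second-derivative test at each critical point:
  f''(-2.8708) = -2331.6542 < 0 → local maximum
  f''(0.8708) = 1.3113 > 0 → local minimum

Critical points: x = -sqrt(14)/2 - 1 ≈ -2.8708 (local maximum); x = -1 + sqrt(14)/2 ≈ 0.8708 (local minimum)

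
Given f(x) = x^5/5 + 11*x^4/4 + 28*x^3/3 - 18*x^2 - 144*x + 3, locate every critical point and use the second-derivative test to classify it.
f'(x) = x^4 + 11*x^3 + 28*x^2 - 36*x - 144

Solve f'(x) = 0:
  Factor: x^4 + 11*x^3 + 28*x^2 - 36*x - 144 = (x - 2)*(x + 3)*(x + 4)*(x + 6) = 0.
  ⇒ x = -6, -4, -3, 2

f''(x) = 4*x^3 + 33*x^2 + 56*x - 36
Second-derivative test at each critical point:
  f''(-6) = -48 < 0 → local maximum
  f''(-4) = 12 > 0 → local minimum
  f''(-3) = -15 < 0 → local maximum
  f''(2) = 240 > 0 → local minimum

Critical points: x = -6 (local maximum); x = -4 (local minimum); x = -3 (local maximum); x = 2 (local minimum)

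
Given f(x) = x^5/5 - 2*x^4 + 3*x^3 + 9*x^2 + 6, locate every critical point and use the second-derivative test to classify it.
f'(x) = x*(x^3 - 8*x^2 + 9*x + 18)

Solve f'(x) = 0:
  Factor: x^4 - 8*x^3 + 9*x^2 + 18*x = x*(x - 6)*(x - 3)*(x + 1) = 0.
  ⇒ x = -1, 0, 3, 6

f''(x) = 4*x^3 - 24*x^2 + 18*x + 18
Second-derivative test at each critical point:
  f''(-1) = -28 < 0 → local maximum
  f''(0) = 18 > 0 → local minimum
  f''(3) = -36 < 0 → local maximum
  f''(6) = 126 > 0 → local minimum

Critical points: x = -1 (local maximum); x = 0 (local minimum); x = 3 (local maximum); x = 6 (local minimum)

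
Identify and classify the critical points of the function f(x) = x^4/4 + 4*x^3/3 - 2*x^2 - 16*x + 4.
f'(x) = x^3 + 4*x^2 - 4*x - 16

Solve f'(x) = 0:
  Factor: x^3 + 4*x^2 - 4*x - 16 = (x - 2)*(x + 2)*(x + 4) = 0.
  ⇒ x = -4, -2, 2

f''(x) = 3*x^2 + 8*x - 4
Second-derivative test at each critical point:
  f''(-4) = 12 > 0 → local minimum
  f''(-2) = -8 < 0 → local maximum
  f''(2) = 24 > 0 → local minimum

Critical points: x = -4 (local minimum); x = -2 (local maximum); x = 2 (local minimum)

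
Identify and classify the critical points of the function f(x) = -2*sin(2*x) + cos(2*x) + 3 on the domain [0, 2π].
f'(x) = -2*sin(2*x) - 4*cos(2*x)

Solve f'(x) = 0 on [0, 2π]:
  f'(x) = 0 ⇔ -2*cos(2*x) = sin(2*x) ⇔ tan(2*x) = -2, i.e. 2*x = arctan(-2) + nπ; keep the solutions lying in [0, 2π].
  ⇒ x = -atan(2)/2 + pi/2 ≈ 1.0172, pi - atan(2)/2 ≈ 2.5880, -atan(2)/2 + 3*pi/2 ≈ 4.1588, -atan(2)/2 + 2*pi ≈ 5.7296

f''(x) = 8*sin(2*x) - 4*cos(2*x)
Second-derivative test at each critical point:
  f''(1.0172) = 8.9443 > 0 → local minimum
  f''(2.5880) = -8.9443 < 0 → local maximum
  f''(4.1588) = 8.9443 > 0 → local minimum
  f''(5.7296) = -8.9443 < 0 → local maximum

Critical points: x = -atan(2)/2 + pi/2 ≈ 1.0172 (local minimum); x = pi - atan(2)/2 ≈ 2.5880 (local maximum); x = -atan(2)/2 + 3*pi/2 ≈ 4.1588 (local minimum); x = -atan(2)/2 + 2*pi ≈ 5.7296 (local maximum)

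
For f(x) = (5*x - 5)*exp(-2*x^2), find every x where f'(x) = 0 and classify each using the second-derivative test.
f'(x) = 5*(-4*x*(x - 1) + 1)*exp(-2*x^2)

Solve f'(x) = 0:
  f'(x) = (-20*x^2 + 20*x + 5)·exp(-2*x^2) and exp(-2*x^2) > 0 for every x, so f'(x) = 0 ⇔ -20*x^2 + 20*x + 5 = 0.
  Factor: -20*x^2 + 20*x + 5 = -5*(4*x^2 - 4*x - 1); 4*x^2 - 4*x - 1 = 0 has no rational roots; quadratic formula: x = (4 ± √32)/8.
  ⇒ x = 1/2 - sqrt(2)/2 ≈ -0.2071, 1/2 + sqrt(2)/2 ≈ 1.2071

f''(x) = 20*(4*x^2*(x - 1) - 3*x + 1)*exp(-2*x^2)
Second-derivative test at each critical point:
  f''(-0.2071) = 25.9590 > 0 → local minimum
  f''(1.2071) = -1.5343 < 0 → local maximum

Critical points: x = 1/2 - sqrt(2)/2 ≈ -0.2071 (local minimum); x = 1/2 + sqrt(2)/2 ≈ 1.2071 (local maximum)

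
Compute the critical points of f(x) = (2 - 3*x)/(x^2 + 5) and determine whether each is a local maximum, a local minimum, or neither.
f'(x) = (3*x^2 - 4*x - 15)/(x^4 + 10*x^2 + 25)

Solve f'(x) = 0:
  f'(x) = (x - 3)*(3*x + 5)/(x^2 + 5)^2; the denominator is positive wherever f is defined, so f'(x) = 0 ⇔ 3*x^2 - 4*x - 15 = 0.
  Factor: 3*x^2 - 4*x - 15 = (x - 3)*(3*x + 5) = 0.
  ⇒ x = -5/3, 3

f''(x) = 2*(4*x^2*(2 - 3*x) + (9*x - 2)*(x^2 + 5))/(x^2 + 5)^3
Second-derivative test at each critical point:
  f''(-5/3) = -81/350 < 0 → local maximum
  f''(3) = 1/14 > 0 → local minimum

Critical points: x = -5/3 (local maximum); x = 3 (local minimum)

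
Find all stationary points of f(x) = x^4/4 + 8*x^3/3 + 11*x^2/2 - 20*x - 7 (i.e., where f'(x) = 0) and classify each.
f'(x) = x^3 + 8*x^2 + 11*x - 20

Solve f'(x) = 0:
  Factor: x^3 + 8*x^2 + 11*x - 20 = (x - 1)*(x + 4)*(x + 5) = 0.
  ⇒ x = -5, -4, 1

f''(x) = 3*x^2 + 16*x + 11
Second-derivative test at each critical point:
  f''(-5) = 6 > 0 → local minimum
  f''(-4) = -5 < 0 → local maximum
  f''(1) = 30 > 0 → local minimum

Critical points: x = -5 (local minimum); x = -4 (local maximum); x = 1 (local minimum)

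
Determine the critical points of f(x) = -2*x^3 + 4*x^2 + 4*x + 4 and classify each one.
f'(x) = -6*x^2 + 8*x + 4

Solve f'(x) = 0:
  Factor: -6*x^2 + 8*x + 4 = -2*(3*x^2 - 4*x - 2); 3*x^2 - 4*x - 2 = 0 has no rational roots; quadratic formula: x = (4 ± √40)/6.
  ⇒ x = 2/3 - sqrt(10)/3 ≈ -0.3874, 2/3 + sqrt(10)/3 ≈ 1.7208

f''(x) = 8 - 12*x
Second-derivative test at each critical point:
  f''(-0.3874) = 12.6491 > 0 → local minimum
  f''(1.7208) = -12.6491 < 0 → local maximum

Critical points: x = 2/3 - sqrt(10)/3 ≈ -0.3874 (local minimum); x = 2/3 + sqrt(10)/3 ≈ 1.7208 (local maximum)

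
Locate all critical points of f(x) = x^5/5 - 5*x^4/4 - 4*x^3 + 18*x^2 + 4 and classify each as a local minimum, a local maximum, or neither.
f'(x) = x*(x^3 - 5*x^2 - 12*x + 36)

Solve f'(x) = 0:
  Factor: x^4 - 5*x^3 - 12*x^2 + 36*x = x*(x - 6)*(x - 2)*(x + 3) = 0.
  ⇒ x = -3, 0, 2, 6

f''(x) = 4*x^3 - 15*x^2 - 24*x + 36
Second-derivative test at each critical point:
  f''(-3) = -135 < 0 → local maximum
  f''(0) = 36 > 0 → local minimum
  f''(2) = -40 < 0 → local maximum
  f''(6) = 216 > 0 → local minimum

Critical points: x = -3 (local maximum); x = 0 (local minimum); x = 2 (local maximum); x = 6 (local minimum)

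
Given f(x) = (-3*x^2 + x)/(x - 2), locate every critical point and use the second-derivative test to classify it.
f'(x) = (-3*x^2 + 12*x - 2)/(x^2 - 4*x + 4)

Solve f'(x) = 0:
  f'(x) = -(3*x^2 - 12*x + 2)/(x - 2)^2; the denominator is positive wherever f is defined, so f'(x) = 0 ⇔ -3*x^2 + 12*x - 2 = 0.
  3*x^2 - 12*x + 2 = 0 has no rational roots; quadratic formula: x = (12 ± √120)/6.
  ⇒ x = 2 - sqrt(30)/3 ≈ 0.1743, sqrt(30)/3 + 2 ≈ 3.8257

f''(x) = -20/(x^3 - 6*x^2 + 12*x - 8)
Second-derivative test at each critical point:
  f''(0.1743) = 3.2863 > 0 → local minimum
  f''(3.8257) = -3.2863 < 0 → local maximum

Critical points: x = 2 - sqrt(30)/3 ≈ 0.1743 (local minimum); x = sqrt(30)/3 + 2 ≈ 3.8257 (local maximum)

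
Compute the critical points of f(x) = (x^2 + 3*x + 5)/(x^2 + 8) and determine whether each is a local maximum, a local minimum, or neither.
f'(x) = 3*(-x^2 + 2*x + 8)/(x^4 + 16*x^2 + 64)

Solve f'(x) = 0:
  f'(x) = -3*(x - 4)*(x + 2)/(x^2 + 8)^2; the denominator is positive wherever f is defined, so f'(x) = 0 ⇔ -3*x^2 + 6*x + 24 = 0.
  Factor: -3*x^2 + 6*x + 24 = -3*(x - 4)*(x + 2) = 0.
  ⇒ x = -2, 4

f''(x) = 6*(x^3 - 3*x^2 - 24*x + 8)/(x^6 + 24*x^4 + 192*x^2 + 512)
Second-derivative test at each critical point:
  f''(-2) = 1/8 > 0 → local minimum
  f''(4) = -1/32 < 0 → local maximum

Critical points: x = -2 (local minimum); x = 4 (local maximum)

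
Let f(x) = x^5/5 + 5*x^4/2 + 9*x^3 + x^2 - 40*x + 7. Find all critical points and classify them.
f'(x) = x^4 + 10*x^3 + 27*x^2 + 2*x - 40

Solve f'(x) = 0:
  Factor: x^4 + 10*x^3 + 27*x^2 + 2*x - 40 = (x - 1)*(x + 2)*(x + 4)*(x + 5) = 0.
  ⇒ x = -5, -4, -2, 1

f''(x) = 4*x^3 + 30*x^2 + 54*x + 2
Second-derivative test at each critical point:
  f''(-5) = -18 < 0 → local maximum
  f''(-4) = 10 > 0 → local minimum
  f''(-2) = -18 < 0 → local maximum
  f''(1) = 90 > 0 → local minimum

Critical points: x = -5 (local maximum); x = -4 (local minimum); x = -2 (local maximum); x = 1 (local minimum)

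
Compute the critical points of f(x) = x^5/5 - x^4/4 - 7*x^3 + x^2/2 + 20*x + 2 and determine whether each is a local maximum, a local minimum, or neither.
f'(x) = x^4 - x^3 - 21*x^2 + x + 20

Solve f'(x) = 0:
  Factor: x^4 - x^3 - 21*x^2 + x + 20 = (x - 5)*(x - 1)*(x + 1)*(x + 4) = 0.
  ⇒ x = -4, -1, 1, 5

f''(x) = 4*x^3 - 3*x^2 - 42*x + 1
Second-derivative test at each critical point:
  f''(-4) = -135 < 0 → local maximum
  f''(-1) = 36 > 0 → local minimum
  f''(1) = -40 < 0 → local maximum
  f''(5) = 216 > 0 → local minimum

Critical points: x = -4 (local maximum); x = -1 (local minimum); x = 1 (local maximum); x = 5 (local minimum)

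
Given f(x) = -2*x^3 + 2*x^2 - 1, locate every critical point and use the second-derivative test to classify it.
f'(x) = 2*x*(2 - 3*x)

Solve f'(x) = 0:
  Factor: -6*x^2 + 4*x = -2*x*(3*x - 2) = 0.
  ⇒ x = 0, 2/3

f''(x) = 4 - 12*x
Second-derivative test at each critical point:
  f''(0) = 4 > 0 → local minimum
  f''(2/3) = -4 < 0 → local maximum

Critical points: x = 0 (local minimum); x = 2/3 (local maximum)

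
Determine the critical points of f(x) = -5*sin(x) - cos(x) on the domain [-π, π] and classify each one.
f'(x) = sin(x) - 5*cos(x)

Solve f'(x) = 0 on [-π, π]:
  f'(x) = 0 ⇔ -5*cos(x) = -sin(x) ⇔ tan(x) = 5, i.e. x = arctan(5) + nπ; keep the solutions lying in [-π, π].
  ⇒ x = -pi + atan(5) ≈ -1.7682, atan(5) ≈ 1.3734

f''(x) = 5*sin(x) + cos(x)
Second-derivative test at each critical point:
  f''(-1.7682) = -5.0990 < 0 → local maximum
  f''(1.3734) = 5.0990 > 0 → local minimum

Critical points: x = -pi + atan(5) ≈ -1.7682 (local maximum); x = atan(5) ≈ 1.3734 (local minimum)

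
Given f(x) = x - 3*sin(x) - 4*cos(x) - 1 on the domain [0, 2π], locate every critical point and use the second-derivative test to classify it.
f'(x) = 4*sin(x) - 3*cos(x) + 1

Solve f'(x) = 0 on [0, 2π]:
  f'(x) = 0 ⇔ 4*sin(x) - 3*cos(x) = -1. Write the left side as R·cos(x + φ) with R = √((-3)² + (-4)²) = 5, cos φ = -3/5, sin φ = -4/5; then cos(x + φ) = -1/5. Solve for x and keep the solutions lying in [0, 2π].
  ⇒ x = atan((-4 + 6*sqrt(6))/(3 + 8*sqrt(6))) ≈ 0.4421, atan((-6*sqrt(6) - 4)/(3 - 8*sqrt(6))) + pi ≈ 3.9865

f''(x) = 3*sin(x) + 4*cos(x)
Second-derivative test at each critical point:
  f''(0.4421) = 4.8990 > 0 → local minimum
  f''(3.9865) = -4.8990 < 0 → local maximum

Critical points: x = atan((-4 + 6*sqrt(6))/(3 + 8*sqrt(6))) ≈ 0.4421 (local minimum); x = atan((-6*sqrt(6) - 4)/(3 - 8*sqrt(6))) + pi ≈ 3.9865 (local maximum)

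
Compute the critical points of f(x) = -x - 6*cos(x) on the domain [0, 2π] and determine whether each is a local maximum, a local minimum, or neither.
f'(x) = 6*sin(x) - 1

Solve f'(x) = 0 on [0, 2π]:
  f'(x) = 0 ⇔ sin(x) = 1/6, i.e. x = arcsin(1/6) + 2nπ or x = π − arcsin(1/6) + 2nπ; keep the solutions lying in [0, 2π].
  ⇒ x = asin(1/6) ≈ 0.1674, pi - asin(1/6) ≈ 2.9741

f''(x) = 6*cos(x)
Second-derivative test at each critical point:
  f''(0.1674) = 5.9161 > 0 → local minimum
  f''(2.9741) = -5.9161 < 0 → local maximum

Critical points: x = asin(1/6) ≈ 0.1674 (local minimum); x = pi - asin(1/6) ≈ 2.9741 (local maximum)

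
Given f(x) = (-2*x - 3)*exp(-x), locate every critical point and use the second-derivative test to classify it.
f'(x) = (2*x + 1)*exp(-x)

Solve f'(x) = 0:
  f'(x) = (2*x + 1)·exp(-x) and exp(-x) > 0 for every x, so f'(x) = 0 ⇔ 2*x + 1 = 0.
  2*x + 1 = 0.
  ⇒ x = -1/2

f''(x) = (1 - 2*x)*exp(-x)
Second-derivative test at each critical point:
  f''(-1/2) = 3.2974 > 0 → local minimum

Critical points: x = -1/2 (local minimum)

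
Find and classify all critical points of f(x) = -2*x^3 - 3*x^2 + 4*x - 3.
f'(x) = -6*x^2 - 6*x + 4

Solve f'(x) = 0:
  Factor: -6*x^2 - 6*x + 4 = -2*(3*x^2 + 3*x - 2); 3*x^2 + 3*x - 2 = 0 has no rational roots; quadratic formula: x = (-3 ± √33)/6.
  ⇒ x = -sqrt(33)/6 - 1/2 ≈ -1.4574, -1/2 + sqrt(33)/6 ≈ 0.4574

f''(x) = -12*x - 6
Second-derivative test at each critical point:
  f''(-1.4574) = 11.4891 > 0 → local minimum
  f''(0.4574) = -11.4891 < 0 → local maximum

Critical points: x = -sqrt(33)/6 - 1/2 ≈ -1.4574 (local minimum); x = -1/2 + sqrt(33)/6 ≈ 0.4574 (local maximum)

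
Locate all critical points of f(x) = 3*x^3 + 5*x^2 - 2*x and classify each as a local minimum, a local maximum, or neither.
f'(x) = 9*x^2 + 10*x - 2

Solve f'(x) = 0:
  9*x^2 + 10*x - 2 = 0 has no rational roots; quadratic formula: x = (-10 ± √172)/18.
  ⇒ x = -sqrt(43)/9 - 5/9 ≈ -1.2842, -5/9 + sqrt(43)/9 ≈ 0.1730

f''(x) = 18*x + 10
Second-derivative test at each critical point:
  f''(-1.2842) = -13.1149 < 0 → local maximum
  f''(0.1730) = 13.1149 > 0 → local minimum

Critical points: x = -sqrt(43)/9 - 5/9 ≈ -1.2842 (local maximum); x = -5/9 + sqrt(43)/9 ≈ 0.1730 (local minimum)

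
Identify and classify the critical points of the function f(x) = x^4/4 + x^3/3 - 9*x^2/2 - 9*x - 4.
f'(x) = x^3 + x^2 - 9*x - 9

Solve f'(x) = 0:
  Factor: x^3 + x^2 - 9*x - 9 = (x - 3)*(x + 1)*(x + 3) = 0.
  ⇒ x = -3, -1, 3

f''(x) = 3*x^2 + 2*x - 9
Second-derivative test at each critical point:
  f''(-3) = 12 > 0 → local minimum
  f''(-1) = -8 < 0 → local maximum
  f''(3) = 24 > 0 → local minimum

Critical points: x = -3 (local minimum); x = -1 (local maximum); x = 3 (local minimum)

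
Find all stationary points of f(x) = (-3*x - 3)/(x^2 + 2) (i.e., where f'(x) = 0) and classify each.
f'(x) = 3*(-x^2 + 2*x*(x + 1) - 2)/(x^2 + 2)^2

Solve f'(x) = 0:
  f'(x) = 3*(x^2 + 2*x - 2)/(x^2 + 2)^2; the denominator is positive wherever f is defined, so f'(x) = 0 ⇔ 3*x^2 + 6*x - 6 = 0.
  Factor: 3*x^2 + 6*x - 6 = 3*(x^2 + 2*x - 2); x^2 + 2*x - 2 = 0 has no rational roots; quadratic formula: x = (-2 ± √12)/2.
  ⇒ x = -sqrt(3) - 1 ≈ -2.7321, -1 + sqrt(3) ≈ 0.7321

f''(x) = 6*(-4*x^2*(x + 1) + (3*x + 1)*(x^2 + 2))/(x^2 + 2)^3
Second-derivative test at each critical point:
  f''(-2.7321) = -0.1160 < 0 → local maximum
  f''(0.7321) = 1.6160 > 0 → local minimum

Critical points: x = -sqrt(3) - 1 ≈ -2.7321 (local maximum); x = -1 + sqrt(3) ≈ 0.7321 (local minimum)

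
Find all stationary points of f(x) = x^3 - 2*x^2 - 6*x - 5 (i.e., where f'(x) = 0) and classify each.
f'(x) = 3*x^2 - 4*x - 6

Solve f'(x) = 0:
  3*x^2 - 4*x - 6 = 0 has no rational roots; quadratic formula: x = (4 ± √88)/6.
  ⇒ x = 2/3 - sqrt(22)/3 ≈ -0.8968, 2/3 + sqrt(22)/3 ≈ 2.2301

f''(x) = 6*x - 4
Second-derivative test at each critical point:
  f''(-0.8968) = -9.3808 < 0 → local maximum
  f''(2.2301) = 9.3808 > 0 → local minimum

Critical points: x = 2/3 - sqrt(22)/3 ≈ -0.8968 (local maximum); x = 2/3 + sqrt(22)/3 ≈ 2.2301 (local minimum)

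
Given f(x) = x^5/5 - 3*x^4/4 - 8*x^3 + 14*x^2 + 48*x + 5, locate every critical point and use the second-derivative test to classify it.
f'(x) = x^4 - 3*x^3 - 24*x^2 + 28*x + 48

Solve f'(x) = 0:
  Factor: x^4 - 3*x^3 - 24*x^2 + 28*x + 48 = (x - 6)*(x - 2)*(x + 1)*(x + 4) = 0.
  ⇒ x = -4, -1, 2, 6

f''(x) = 4*x^3 - 9*x^2 - 48*x + 28
Second-derivative test at each critical point:
  f''(-4) = -180 < 0 → local maximum
  f''(-1) = 63 > 0 → local minimum
  f''(2) = -72 < 0 → local maximum
  f''(6) = 280 > 0 → local minimum

Critical points: x = -4 (local maximum); x = -1 (local minimum); x = 2 (local maximum); x = 6 (local minimum)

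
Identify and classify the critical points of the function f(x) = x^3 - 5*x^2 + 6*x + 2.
f'(x) = 3*x^2 - 10*x + 6

Solve f'(x) = 0:
  3*x^2 - 10*x + 6 = 0 has no rational roots; quadratic formula: x = (10 ± √28)/6.
  ⇒ x = 5/3 - sqrt(7)/3 ≈ 0.7847, sqrt(7)/3 + 5/3 ≈ 2.5486

f''(x) = 6*x - 10
Second-derivative test at each critical point:
  f''(0.7847) = -5.2915 < 0 → local maximum
  f''(2.5486) = 5.2915 > 0 → local minimum

Critical points: x = 5/3 - sqrt(7)/3 ≈ 0.7847 (local maximum); x = sqrt(7)/3 + 5/3 ≈ 2.5486 (local minimum)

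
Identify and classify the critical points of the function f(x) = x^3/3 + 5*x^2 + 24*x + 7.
f'(x) = x^2 + 10*x + 24

Solve f'(x) = 0:
  Factor: x^2 + 10*x + 24 = (x + 4)*(x + 6) = 0.
  ⇒ x = -6, -4

f''(x) = 2*x + 10
Second-derivative test at each critical point:
  f''(-6) = -2 < 0 → local maximum
  f''(-4) = 2 > 0 → local minimum

Critical points: x = -6 (local maximum); x = -4 (local minimum)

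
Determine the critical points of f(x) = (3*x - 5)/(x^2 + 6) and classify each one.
f'(x) = (-3*x^2 + 10*x + 18)/(x^4 + 12*x^2 + 36)

Solve f'(x) = 0:
  f'(x) = -(3*x^2 - 10*x - 18)/(x^2 + 6)^2; the denominator is positive wherever f is defined, so f'(x) = 0 ⇔ -3*x^2 + 10*x + 18 = 0.
  3*x^2 - 10*x - 18 = 0 has no rational roots; quadratic formula: x = (10 ± √316)/6.
  ⇒ x = 5/3 - sqrt(79)/3 ≈ -1.2961, 5/3 + sqrt(79)/3 ≈ 4.6294

f''(x) = 2*(4*x^2*(3*x - 5) + (5 - 9*x)*(x^2 + 6))/(x^2 + 6)^3
Second-derivative test at each critical point:
  f''(-1.2961) = 0.3014 > 0 → local minimum
  f''(4.6294) = -0.0236 < 0 → local maximum

Critical points: x = 5/3 - sqrt(79)/3 ≈ -1.2961 (local minimum); x = 5/3 + sqrt(79)/3 ≈ 4.6294 (local maximum)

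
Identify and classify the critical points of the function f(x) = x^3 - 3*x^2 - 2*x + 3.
f'(x) = 3*x^2 - 6*x - 2

Solve f'(x) = 0:
  3*x^2 - 6*x - 2 = 0 has no rational roots; quadratic formula: x = (6 ± √60)/6.
  ⇒ x = 1 - sqrt(15)/3 ≈ -0.2910, 1 + sqrt(15)/3 ≈ 2.2910

f''(x) = 6*x - 6
Second-derivative test at each critical point:
  f''(-0.2910) = -7.7460 < 0 → local maximum
  f''(2.2910) = 7.7460 > 0 → local minimum

Critical points: x = 1 - sqrt(15)/3 ≈ -0.2910 (local maximum); x = 1 + sqrt(15)/3 ≈ 2.2910 (local minimum)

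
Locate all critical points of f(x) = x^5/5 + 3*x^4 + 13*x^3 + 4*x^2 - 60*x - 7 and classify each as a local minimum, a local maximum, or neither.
f'(x) = x^4 + 12*x^3 + 39*x^2 + 8*x - 60

Solve f'(x) = 0:
  Factor: x^4 + 12*x^3 + 39*x^2 + 8*x - 60 = (x - 1)*(x + 2)*(x + 5)*(x + 6) = 0.
  ⇒ x = -6, -5, -2, 1

f''(x) = 4*x^3 + 36*x^2 + 78*x + 8
Second-derivative test at each critical point:
  f''(-6) = -28 < 0 → local maximum
  f''(-5) = 18 > 0 → local minimum
  f''(-2) = -36 < 0 → local maximum
  f''(1) = 126 > 0 → local minimum

Critical points: x = -6 (local maximum); x = -5 (local minimum); x = -2 (local maximum); x = 1 (local minimum)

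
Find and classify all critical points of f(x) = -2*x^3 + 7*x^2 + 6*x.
f'(x) = -6*x^2 + 14*x + 6

Solve f'(x) = 0:
  Factor: -6*x^2 + 14*x + 6 = -2*(3*x^2 - 7*x - 3); 3*x^2 - 7*x - 3 = 0 has no rational roots; quadratic formula: x = (7 ± √85)/6.
  ⇒ x = 7/6 - sqrt(85)/6 ≈ -0.3699, 7/6 + sqrt(85)/6 ≈ 2.7033

f''(x) = 14 - 12*x
Second-derivative test at each critical point:
  f''(-0.3699) = 18.4391 > 0 → local minimum
  f''(2.7033) = -18.4391 < 0 → local maximum

Critical points: x = 7/6 - sqrt(85)/6 ≈ -0.3699 (local minimum); x = 7/6 + sqrt(85)/6 ≈ 2.7033 (local maximum)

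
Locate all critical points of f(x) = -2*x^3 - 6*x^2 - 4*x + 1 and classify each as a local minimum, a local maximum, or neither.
f'(x) = -6*x^2 - 12*x - 4

Solve f'(x) = 0:
  Factor: -6*x^2 - 12*x - 4 = -2*(3*x^2 + 6*x + 2); 3*x^2 + 6*x + 2 = 0 has no rational roots; quadratic formula: x = (-6 ± √12)/6.
  ⇒ x = -1 - sqrt(3)/3 ≈ -1.5774, -1 + sqrt(3)/3 ≈ -0.4226

f''(x) = -12*x - 12
Second-derivative test at each critical point:
  f''(-1.5774) = 6.9282 > 0 → local minimum
  f''(-0.4226) = -6.9282 < 0 → local maximum

Critical points: x = -1 - sqrt(3)/3 ≈ -1.5774 (local minimum); x = -1 + sqrt(3)/3 ≈ -0.4226 (local maximum)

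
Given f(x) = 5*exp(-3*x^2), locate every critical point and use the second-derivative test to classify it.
f'(x) = -30*x*exp(-3*x^2)

Solve f'(x) = 0:
  f'(x) = (-30*x)·exp(-3*x^2) and exp(-3*x^2) > 0 for every x, so f'(x) = 0 ⇔ -30*x = 0.
  -30*x = 0.
  ⇒ x = 0

f''(x) = 30*(6*x^2 - 1)*exp(-3*x^2)
Second-derivative test at each critical point:
  f''(0) = -30 < 0 → local maximum

Critical points: x = 0 (local maximum)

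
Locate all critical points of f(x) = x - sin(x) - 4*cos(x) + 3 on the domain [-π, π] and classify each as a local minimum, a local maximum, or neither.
f'(x) = 4*sin(x) - cos(x) + 1

Solve f'(x) = 0 on [-π, π]:
  f'(x) = 0 ⇔ 4*sin(x) - cos(x) = -1. Write the left side as R·cos(x + φ) with R = √((-1)² + (-4)²) = sqrt(17), cos φ = -sqrt(17)/17, sin φ = -4*sqrt(17)/17; then cos(x + φ) = -sqrt(17)/17. Solve for x and keep the solutions lying in [-π, π].
  ⇒ x = -pi + atan(8/15) ≈ -2.6516, 0

f''(x) = sin(x) + 4*cos(x)
Second-derivative test at each critical point:
  f''(-2.6516) = -4 < 0 → local maximum
  f''(0) = 4 > 0 → local minimum

Critical points: x = -pi + atan(8/15) ≈ -2.6516 (local maximum); x = 0 (local minimum)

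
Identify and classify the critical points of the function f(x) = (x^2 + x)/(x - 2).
f'(x) = (x^2 - 4*x - 2)/(x^2 - 4*x + 4)

Solve f'(x) = 0:
  f'(x) = (x^2 - 4*x - 2)/(x - 2)^2; the denominator is positive wherever f is defined, so f'(x) = 0 ⇔ x^2 - 4*x - 2 = 0.
  x^2 - 4*x - 2 = 0 has no rational roots; quadratic formula: x = (4 ± √24)/2.
  ⇒ x = 2 - sqrt(6) ≈ -0.4495, 2 + sqrt(6) ≈ 4.4495

f''(x) = 12/(x^3 - 6*x^2 + 12*x - 8)
Second-derivative test at each critical point:
  f''(-0.4495) = -0.8165 < 0 → local maximum
  f''(4.4495) = 0.8165 > 0 → local minimum

Critical points: x = 2 - sqrt(6) ≈ -0.4495 (local maximum); x = 2 + sqrt(6) ≈ 4.4495 (local minimum)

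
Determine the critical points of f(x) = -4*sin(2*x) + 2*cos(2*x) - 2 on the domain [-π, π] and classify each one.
f'(x) = -4*sin(2*x) - 8*cos(2*x)

Solve f'(x) = 0 on [-π, π]:
  f'(x) = 0 ⇔ -4*cos(2*x) = 2*sin(2*x) ⇔ tan(2*x) = -2, i.e. 2*x = arctan(-2) + nπ; keep the solutions lying in [-π, π].
  ⇒ x = -pi/2 - atan(2)/2 ≈ -2.1244, -atan(2)/2 ≈ -0.5536, -atan(2)/2 + pi/2 ≈ 1.0172, pi - atan(2)/2 ≈ 2.5880

f''(x) = 16*sin(2*x) - 8*cos(2*x)
Second-derivative test at each critical point:
  f''(-2.1244) = 17.8885 > 0 → local minimum
  f''(-0.5536) = -17.8885 < 0 → local maximum
  f''(1.0172) = 17.8885 > 0 → local minimum
  f''(2.5880) = -17.8885 < 0 → local maximum

Critical points: x = -pi/2 - atan(2)/2 ≈ -2.1244 (local minimum); x = -atan(2)/2 ≈ -0.5536 (local maximum); x = -atan(2)/2 + pi/2 ≈ 1.0172 (local minimum); x = pi - atan(2)/2 ≈ 2.5880 (local maximum)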